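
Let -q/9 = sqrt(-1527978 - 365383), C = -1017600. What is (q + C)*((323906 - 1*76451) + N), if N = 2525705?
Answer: -2821967616000 - 24958440*I*sqrt(1893361) ≈ -2.822e+12 - 3.4343e+10*I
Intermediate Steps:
q = -9*I*sqrt(1893361) (q = -9*sqrt(-1527978 - 365383) = -9*I*sqrt(1893361) ≈ -12384.0*I)
(q + C)*((323906 - 1*76451) + N) = (-9*I*sqrt(1893361) - 1017600)*((323906 - 1*76451) + 2525705) = (-1017600 - 9*I*sqrt(1893361))*((323906 - 76451) + 2525705) = (-1017600 - 9*I*sqrt(1893361))*(247455 + 2525705) = (-1017600 - 9*I*sqrt(1893361))*2773160 = -2821967616000 - 24958440*I*sqrt(1893361)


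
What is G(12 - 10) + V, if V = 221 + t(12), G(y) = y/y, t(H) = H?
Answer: 234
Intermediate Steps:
G(y) = 1
V = 233 (V = 221 + 12 = 233)
G(12 - 10) + V = 1 + 233 = 234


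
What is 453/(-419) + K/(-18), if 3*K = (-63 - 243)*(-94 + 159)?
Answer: 461636/1257 ≈ 367.25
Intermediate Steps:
K = -6630 (K = ((-63 - 243)*(-94 + 159))/3 = (-306*65)/3 = (⅓)*(-19890) = -6630)
453/(-419) + K/(-18) = 453/(-419) - 6630/(-18) = 453*(-1/419) - 6630*(-1/18) = -453/419 + 1105/3 = 461636/1257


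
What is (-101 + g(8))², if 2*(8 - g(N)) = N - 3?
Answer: 36481/4 ≈ 9120.3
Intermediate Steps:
g(N) = 19/2 - N/2 (g(N) = 8 - (N - 3)/2 = 8 - (-3 + N)/2 = 8 + (3/2 - N/2) = 19/2 - N/2)
(-101 + g(8))² = (-101 + (19/2 - ½*8))² = (-101 + (19/2 - 4))² = (-101 + 11/2)² = (-191/2)² = 36481/4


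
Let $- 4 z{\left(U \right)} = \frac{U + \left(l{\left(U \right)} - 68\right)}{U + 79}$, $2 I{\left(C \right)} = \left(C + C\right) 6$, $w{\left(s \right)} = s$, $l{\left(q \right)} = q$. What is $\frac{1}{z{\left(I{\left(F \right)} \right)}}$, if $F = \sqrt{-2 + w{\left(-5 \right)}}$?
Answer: $\frac{1217}{352} + \frac{339 i \sqrt{7}}{352} \approx 3.4574 + 2.548 i$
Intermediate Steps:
$F = i \sqrt{7}$ ($F = \sqrt{-2 - 5} = \sqrt{-7} = i \sqrt{7} \approx 2.6458 i$)
$I{\left(C \right)} = 6 C$ ($I{\left(C \right)} = \frac{\left(C + C\right) 6}{2} = \frac{2 C 6}{2} = \frac{12 C}{2} = 6 C$)
$z{\left(U \right)} = - \frac{-68 + 2 U}{4 \left(79 + U\right)}$ ($z{\left(U \right)} = - \frac{\left(U + \left(U - 68\right)\right) \frac{1}{U + 79}}{4} = - \frac{\left(U + \left(U - 68\right)\right) \frac{1}{79 + U}}{4} = - \frac{\left(U + \left(-68 + U\right)\right) \frac{1}{79 + U}}{4} = - \frac{\left(-68 + 2 U\right) \frac{1}{79 + U}}{4} = - \frac{\frac{1}{79 + U} \left(-68 + 2 U\right)}{4} = - \frac{-68 + 2 U}{4 \left(79 + U\right)}$)
$\frac{1}{z{\left(I{\left(F \right)} \right)}} = \frac{1}{\frac{1}{2} \frac{1}{79 + 6 i \sqrt{7}} \left(34 - 6 i \sqrt{7}\right)} = \frac{2 \left(79 + 6 i \sqrt{7}\right)}{34 - 6 i \sqrt{7}}$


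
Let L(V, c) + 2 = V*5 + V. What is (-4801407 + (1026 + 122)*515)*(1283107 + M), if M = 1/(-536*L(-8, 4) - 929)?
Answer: -139758257157424026/25871 ≈ -5.4021e+12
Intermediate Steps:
L(V, c) = -2 + 6*V (L(V, c) = -2 + (V*5 + V) = -2 + (5*V + V) = -2 + 6*V)
M = 1/25871 (M = 1/(-536*(-2 + 6*(-8)) - 929) = 1/(-536*(-2 - 48) - 929) = 1/(-536*(-50) - 929) = 1/(26800 - 929) = 1/25871 ≈ 3.8653e-5)
(-4801407 + (1026 + 122)*515)*(1283107 + M) = (-4801407 + (1026 + 122)*515)*(1283107 + 1/25871) = (-4801407 + 1148*515)*(33195261198/25871) = (-4801407 + 591220)*(33195261198/25871) = -4210187*33195261198/25871 = -139758257157424026/25871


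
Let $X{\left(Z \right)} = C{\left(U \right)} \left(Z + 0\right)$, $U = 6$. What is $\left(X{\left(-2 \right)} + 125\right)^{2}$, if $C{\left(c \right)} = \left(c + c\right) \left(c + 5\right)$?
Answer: $19321$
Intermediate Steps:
$C{\left(c \right)} = 2 c \left(5 + c\right)$
$X{\left(Z \right)} = 132 Z$ ($X{\left(Z \right)} = 2 \cdot 6 \left(5 + 6\right) \left(Z + 0\right) = 2 \cdot 6 \cdot 11 Z = 132 Z$)
$\left(X{\left(-2 \right)} + 125\right)^{2} = \left(132 \left(-2\right) + 125\right)^{2} = \left(-264 + 125\right)^{2} = \left(-139\right)^{2} = 19321$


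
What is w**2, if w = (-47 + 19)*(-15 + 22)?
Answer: 38416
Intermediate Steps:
w = -196 (w = -28*7 = -196)
w**2 = (-196)**2 = 38416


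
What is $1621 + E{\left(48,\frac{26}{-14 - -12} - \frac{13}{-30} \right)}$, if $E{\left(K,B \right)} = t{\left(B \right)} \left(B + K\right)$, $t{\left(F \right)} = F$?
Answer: $\frac{1058149}{900} \approx 1175.7$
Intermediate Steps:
$E{\left(K,B \right)} = B \left(B + K\right)$
$1621 + E{\left(48,\frac{26}{-14 - -12} - \frac{13}{-30} \right)} = 1621 + \left(\frac{26}{-14 - -12} - \frac{13}{-30}\right) \left(\left(\frac{26}{-14 - -12} - \frac{13}{-30}\right) + 48\right) = 1621 + \left(\frac{26}{-14 + 12} - - \frac{13}{30}\right) \left(\left(\frac{26}{-14 + 12} - - \frac{13}{30}\right) + 48\right) = 1621 + \left(\frac{26}{-2} + \frac{13}{30}\right) \left(\left(\frac{26}{-2} + \frac{13}{30}\right) + 48\right) = 1621 + \left(26 \left(- \frac{1}{2}\right) + \frac{13}{30}\right) \left(\left(26 \left(- \frac{1}{2}\right) + \frac{13}{30}\right) + 48\right) = 1621 + \left(-13 + \frac{13}{30}\right) \left(\left(-13 + \frac{13}{30}\right) + 48\right) = 1621 - \frac{377 \left(- \frac{377}{30} + 48\right)}{30} = 1621 - \frac{400751}{900} = \frac{1058149}{900}$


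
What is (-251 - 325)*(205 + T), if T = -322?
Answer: 67392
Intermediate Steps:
(-251 - 325)*(205 + T) = (-251 - 325)*(205 - 322) = -576*(-117) = 67392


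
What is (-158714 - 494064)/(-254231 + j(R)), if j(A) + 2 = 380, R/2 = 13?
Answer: 652778/253853 ≈ 2.5715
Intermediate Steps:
R = 26 (R = 2*13 = 26)
j(A) = 378 (j(A) = -2 + 380 = 378)
(-158714 - 494064)/(-254231 + j(R)) = (-158714 - 494064)/(-254231 + 378) = -652778/(-253853) = -652778*(-1/253853) = 652778/253853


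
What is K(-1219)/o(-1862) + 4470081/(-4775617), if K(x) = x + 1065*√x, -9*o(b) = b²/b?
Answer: -788527077/115483102 + 9585*I*√1219/1862 ≈ -6.8281 + 179.73*I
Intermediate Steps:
o(b) = -b/9 (o(b) = -b²/(9*b) = -b/9)
K(-1219)/o(-1862) + 4470081/(-4775617) = (-1219 + 1065*√(-1219))/((-⅑*(-1862))) + 4470081/(-4775617) = (-1219 + 1065*(I*√1219))/(1862/9) + 4470081*(-1/4775617) = (-1219 + 1065*I*√1219)*(9/1862) - 58053/62021 = (-10971/1862 + 9585*I*√1219/1862) - 58053/62021 = -788527077/115483102 + 9585*I*√1219/1862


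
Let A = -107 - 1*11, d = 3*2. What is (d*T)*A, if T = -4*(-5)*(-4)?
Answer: 56640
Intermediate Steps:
T = -80 (T = 20*(-4) = -80)
d = 6
A = -118 (A = -107 - 11 = -118)
(d*T)*A = (6*(-80))*(-118) = -480*(-118) = 56640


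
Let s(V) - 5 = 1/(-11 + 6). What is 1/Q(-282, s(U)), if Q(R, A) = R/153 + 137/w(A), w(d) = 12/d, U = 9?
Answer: 255/13504 ≈ 0.018883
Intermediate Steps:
s(V) = 24/5 (s(V) = 5 + 1/(-11 + 6) = 5 + 1/(-5) = 5 - ⅕ = 24/5)
Q(R, A) = R/153 + 137*A/12 (Q(R, A) = R/153 + 137/((12/A)) = R*(1/153) + 137*(A/12) = R/153 + 137*A/12)
1/Q(-282, s(U)) = 1/((1/153)*(-282) + (137/12)*(24/5)) = 1/(-94/51 + 274/5) = 1/(13504/255) = 255/13504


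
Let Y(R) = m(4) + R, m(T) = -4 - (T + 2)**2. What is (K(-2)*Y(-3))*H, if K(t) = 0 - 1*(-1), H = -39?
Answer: 1677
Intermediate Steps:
m(T) = -4 - (2 + T)**2
Y(R) = -40 + R (Y(R) = (-4 - (2 + 4)**2) + R = (-4 - 1*6**2) + R = (-4 - 1*36) + R = (-4 - 36) + R = -40 + R)
K(t) = 1 (K(t) = 0 + 1 = 1)
(K(-2)*Y(-3))*H = (1*(-40 - 3))*(-39) = (1*(-43))*(-39) = -43*(-39) = 1677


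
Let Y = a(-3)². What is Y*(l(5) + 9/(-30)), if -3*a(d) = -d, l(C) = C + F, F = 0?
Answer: 47/10 ≈ 4.7000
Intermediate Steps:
l(C) = C (l(C) = C + 0 = C)
a(d) = d/3 (a(d) = -(-1)*d/3 = d/3)
Y = 1 (Y = ((⅓)*(-3))² = (-1)² = 1)
Y*(l(5) + 9/(-30)) = 1*(5 + 9/(-30)) = 1*(5 + 9*(-1/30)) = 1*(5 - 3/10) = 1*(47/10) = 47/10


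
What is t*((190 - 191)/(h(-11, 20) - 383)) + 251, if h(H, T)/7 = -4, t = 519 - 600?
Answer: 34360/137 ≈ 250.80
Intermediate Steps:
t = -81
h(H, T) = -28 (h(H, T) = 7*(-4) = -28)
t*((190 - 191)/(h(-11, 20) - 383)) + 251 = -81*(190 - 191)/(-28 - 383) + 251 = -(-81)/(-411) + 251 = -(-81)*(-1)/411 + 251 = -81*1/411 + 251 = -27/137 + 251 = 34360/137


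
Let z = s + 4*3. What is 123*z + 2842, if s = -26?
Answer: 1120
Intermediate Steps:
z = -14 (z = -26 + 4*3 = -26 + 12 = -14)
123*z + 2842 = 123*(-14) + 2842 = -1722 + 2842 = 1120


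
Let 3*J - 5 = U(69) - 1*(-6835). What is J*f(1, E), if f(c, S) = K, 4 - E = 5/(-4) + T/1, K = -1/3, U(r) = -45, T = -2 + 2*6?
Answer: -755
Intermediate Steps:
T = 10 (T = -2 + 12 = 10)
K = -⅓ (K = -1*⅓ = -⅓ ≈ -0.33333)
E = -19/4 (E = 4 - (5/(-4) + 10/1) = 4 - (5*(-¼) + 10*1) = 4 - (-5/4 + 10) = 4 - 1*35/4 = 4 - 35/4 = -19/4 ≈ -4.7500)
J = 2265 (J = 5/3 + (-45 - 1*(-6835))/3 = 5/3 + (-45 + 6835)/3 = 5/3 + (⅓)*6790 = 5/3 + 6790/3 = 2265)
f(c, S) = -⅓
J*f(1, E) = 2265*(-⅓) = -755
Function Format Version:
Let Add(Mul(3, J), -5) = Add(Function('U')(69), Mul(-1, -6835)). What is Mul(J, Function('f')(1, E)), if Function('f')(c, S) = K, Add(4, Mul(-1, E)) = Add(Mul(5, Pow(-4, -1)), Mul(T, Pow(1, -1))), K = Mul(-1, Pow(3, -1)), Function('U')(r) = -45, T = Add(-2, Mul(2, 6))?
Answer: -755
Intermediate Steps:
T = 10 (T = Add(-2, 12) = 10)
K = Rational(-1, 3) (K = Mul(-1, Rational(1, 3)) = Rational(-1, 3) ≈ -0.33333)
E = Rational(-19, 4) (E = Add(4, Mul(-1, Add(Mul(5, Pow(-4, -1)), Mul(10, Pow(1, -1))))) = Add(4, Mul(-1, Add(Mul(5, Rational(-1, 4)), Mul(10, 1)))) = Add(4, Mul(-1, Add(Rational(-5, 4), 10))) = Add(4, Mul(-1, Rational(35, 4))) = Add(4, Rational(-35, 4)) = Rational(-19, 4) ≈ -4.7500)
J = 2265 (J = Add(Rational(5, 3), Mul(Rational(1, 3), Add(-45, Mul(-1, -6835)))) = Add(Rational(5, 3), Mul(Rational(1, 3), Add(-45, 6835))) = Add(Rational(5, 3), Mul(Rational(1, 3), 6790)) = Add(Rational(5, 3), Rational(6790, 3)) = 2265)
Function('f')(c, S) = Rational(-1, 3)
Mul(J, Function('f')(1, E)) = Mul(2265, Rational(-1, 3)) = -755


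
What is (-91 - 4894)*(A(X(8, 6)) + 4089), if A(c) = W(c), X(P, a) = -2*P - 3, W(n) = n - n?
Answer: -20383665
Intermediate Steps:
W(n) = 0
X(P, a) = -3 - 2*P
A(c) = 0
(-91 - 4894)*(A(X(8, 6)) + 4089) = (-91 - 4894)*(0 + 4089) = -4985*4089 = -20383665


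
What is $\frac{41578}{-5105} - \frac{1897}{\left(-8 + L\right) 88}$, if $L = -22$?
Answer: $- \frac{20016347}{2695440} \approx -7.426$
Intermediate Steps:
$\frac{41578}{-5105} - \frac{1897}{\left(-8 + L\right) 88} = \frac{41578}{-5105} - \frac{1897}{\left(-8 - 22\right) 88} = 41578 \left(- \frac{1}{5105}\right) - \frac{1897}{\left(-30\right) 88} = - \frac{41578}{5105} - \frac{1897}{-2640} = - \frac{41578}{5105} - - \frac{1897}{2640} = - \frac{41578}{5105} + \frac{1897}{2640} = - \frac{20016347}{2695440}$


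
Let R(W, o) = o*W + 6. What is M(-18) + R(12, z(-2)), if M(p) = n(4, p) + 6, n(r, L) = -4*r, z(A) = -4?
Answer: -52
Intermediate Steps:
R(W, o) = 6 + W*o (R(W, o) = W*o + 6 = 6 + W*o)
M(p) = -10 (M(p) = -4*4 + 6 = -16 + 6 = -10)
M(-18) + R(12, z(-2)) = -10 + (6 + 12*(-4)) = -10 + (6 - 48) = -10 - 42 = -52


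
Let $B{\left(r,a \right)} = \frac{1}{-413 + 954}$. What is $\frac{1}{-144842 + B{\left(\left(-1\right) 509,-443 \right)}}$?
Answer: $- \frac{541}{78359521} \approx -6.9041 \cdot 10^{-6}$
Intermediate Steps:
$B{\left(r,a \right)} = \frac{1}{541}$
$\frac{1}{-144842 + B{\left(\left(-1\right) 509,-443 \right)}} = \frac{1}{-144842 + \frac{1}{541}} = \frac{1}{- \frac{78359521}{541}} = - \frac{541}{78359521}$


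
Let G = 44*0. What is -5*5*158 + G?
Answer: -3950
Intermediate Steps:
G = 0
-5*5*158 + G = -5*5*158 + 0 = -25*158 + 0 = -3950 + 0 = -3950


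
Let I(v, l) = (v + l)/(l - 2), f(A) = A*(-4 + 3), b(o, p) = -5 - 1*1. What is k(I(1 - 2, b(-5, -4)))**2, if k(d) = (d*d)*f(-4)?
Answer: 2401/256 ≈ 9.3789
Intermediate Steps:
b(o, p) = -6 (b(o, p) = -5 - 1 = -6)
f(A) = -A (f(A) = A*(-1) = -A)
I(v, l) = (l + v)/(-2 + l)
k(d) = 4*d**2 (k(d) = (d*d)*(-1*(-4)) = d**2*4 = 4*d**2)
k(I(1 - 2, b(-5, -4)))**2 = (4*((-6 + (1 - 2))/(-2 - 6))**2)**2 = (4*((-6 - 1)/(-8))**2)**2 = (4*(-1/8*(-7))**2)**2 = (4*(7/8)**2)**2 = (4*(49/64))**2 = (49/16)**2 = 2401/256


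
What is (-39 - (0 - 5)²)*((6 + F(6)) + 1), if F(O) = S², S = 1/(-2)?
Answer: -464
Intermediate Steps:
S = -½ ≈ -0.50000
F(O) = ¼ (F(O) = (-½)² = ¼)
(-39 - (0 - 5)²)*((6 + F(6)) + 1) = (-39 - (0 - 5)²)*((6 + ¼) + 1) = (-39 - 1*(-5)²)*(25/4 + 1) = (-39 - 1*25)*(29/4) = (-39 - 25)*(29/4) = -64*29/4 = -464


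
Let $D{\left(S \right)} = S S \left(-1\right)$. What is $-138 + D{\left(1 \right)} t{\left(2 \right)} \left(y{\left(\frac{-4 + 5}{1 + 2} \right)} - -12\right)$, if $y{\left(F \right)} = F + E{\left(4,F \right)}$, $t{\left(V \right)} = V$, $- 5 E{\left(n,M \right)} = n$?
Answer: $- \frac{2416}{15} \approx -161.07$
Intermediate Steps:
$E{\left(n,M \right)} = - \frac{n}{5}$
$D{\left(S \right)} = - S^{2}$ ($D{\left(S \right)} = S^{2} \left(-1\right) = - S^{2}$)
$y{\left(F \right)} = - \frac{4}{5} + F$ ($y{\left(F \right)} = F - \frac{4}{5} = - \frac{4}{5} + F$)
$-138 + D{\left(1 \right)} t{\left(2 \right)} \left(y{\left(\frac{-4 + 5}{1 + 2} \right)} - -12\right) = -138 + - 1^{2} \cdot 2 \left(\left(- \frac{4}{5} + \frac{-4 + 5}{1 + 2}\right) - -12\right) = -138 + \left(-1\right) 1 \cdot 2 \left(\left(- \frac{4}{5} + 1 \cdot \frac{1}{3}\right) + 12\right) = -138 - 2 \left(\left(- \frac{4}{5} + 1 \cdot \frac{1}{3}\right) + 12\right) = -138 - 2 \left(\left(- \frac{4}{5} + \frac{1}{3}\right) + 12\right) = -138 - 2 \left(- \frac{7}{15} + 12\right) = -138 - 2 \cdot \frac{173}{15} = -138 - \frac{346}{15} = - \frac{2416}{15}$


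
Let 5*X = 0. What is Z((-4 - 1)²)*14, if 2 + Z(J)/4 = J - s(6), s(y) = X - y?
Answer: 1624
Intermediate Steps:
X = 0 (X = (⅕)*0 = 0)
s(y) = -y (s(y) = 0 - y = -y)
Z(J) = 16 + 4*J (Z(J) = -8 + 4*(J - (-1)*6) = -8 + 4*(J - 1*(-6)) = -8 + 4*(J + 6) = -8 + 4*(6 + J) = -8 + (24 + 4*J) = 16 + 4*J)
Z((-4 - 1)²)*14 = (16 + 4*(-4 - 1)²)*14 = (16 + 4*(-5)²)*14 = (16 + 4*25)*14 = (16 + 100)*14 = 116*14 = 1624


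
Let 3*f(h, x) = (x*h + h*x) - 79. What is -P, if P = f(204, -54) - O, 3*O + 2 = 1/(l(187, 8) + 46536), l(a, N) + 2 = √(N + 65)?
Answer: 47875117898581/6496239249 - √73/6496239249 ≈ 7369.7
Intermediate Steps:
f(h, x) = -79/3 + 2*h*x/3 (f(h, x) = ((x*h + h*x) - 79)/3 = ((h*x + h*x) - 79)/3 = (2*h*x - 79)/3 = (-79 + 2*h*x)/3 = -79/3 + 2*h*x/3)
l(a, N) = -2 + √(65 + N) (l(a, N) = -2 + √(N + 65) = -2 + √(65 + N))
O = -⅔ + 1/(3*(46534 + √73)) (O = -⅔ + 1/(3*((-2 + √(65 + 8)) + 46536)) = -⅔ + 1/(3*((-2 + √73) + 46536)) = -⅔ + 1/(3*(46534 + √73)) ≈ -0.66666)
P = -47875117898581/6496239249 + √73/6496239249 (P = (-79/3 + (⅔)*204*(-54)) - (-4330779632/6496239249 - √73/6496239249) = (-79/3 - 7344) + (4330779632/6496239249 + √73/6496239249) = -22111/3 + (4330779632/6496239249 + √73/6496239249) = -47875117898581/6496239249 + √73/6496239249 ≈ -7369.7)
-P = -(-47875117898581/6496239249 + √73/6496239249) = 47875117898581/6496239249 - √73/6496239249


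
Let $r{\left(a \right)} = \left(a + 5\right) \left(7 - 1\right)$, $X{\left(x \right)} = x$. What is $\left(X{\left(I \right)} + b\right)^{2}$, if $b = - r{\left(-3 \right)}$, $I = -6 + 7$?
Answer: $121$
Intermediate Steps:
$I = 1$
$r{\left(a \right)} = 30 + 6 a$ ($r{\left(a \right)} = \left(5 + a\right) 6 = 30 + 6 a$)
$b = -12$ ($b = - (30 + 6 \left(-3\right)) = - (30 - 18) = \left(-1\right) 12 = -12$)
$\left(X{\left(I \right)} + b\right)^{2} = \left(1 - 12\right)^{2} = \left(-11\right)^{2} = 121$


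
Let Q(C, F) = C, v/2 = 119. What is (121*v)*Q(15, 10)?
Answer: 431970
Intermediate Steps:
v = 238 (v = 2*119 = 238)
(121*v)*Q(15, 10) = (121*238)*15 = 28798*15 = 431970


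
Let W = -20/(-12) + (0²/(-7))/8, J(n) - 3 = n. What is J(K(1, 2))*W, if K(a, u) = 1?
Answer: 20/3 ≈ 6.6667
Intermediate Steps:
J(n) = 3 + n
W = 5/3 (W = -20*(-1/12) + (0*(-⅐))*(⅛) = 5/3 + 0*(⅛) = 5/3 + 0 = 5/3 ≈ 1.6667)
J(K(1, 2))*W = (3 + 1)*(5/3) = 4*(5/3) = 20/3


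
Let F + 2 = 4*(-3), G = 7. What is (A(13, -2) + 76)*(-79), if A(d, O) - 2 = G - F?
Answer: -7821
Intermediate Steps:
F = -14 (F = -2 + 4*(-3) = -2 - 12 = -14)
A(d, O) = 23 (A(d, O) = 2 + (7 - 1*(-14)) = 2 + (7 + 14) = 2 + 21 = 23)
(A(13, -2) + 76)*(-79) = (23 + 76)*(-79) = 99*(-79) = -7821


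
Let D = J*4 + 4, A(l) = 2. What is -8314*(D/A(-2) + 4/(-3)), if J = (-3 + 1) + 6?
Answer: -216164/3 ≈ -72055.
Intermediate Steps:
J = 4 (J = -2 + 6 = 4)
D = 20 (D = 4*4 + 4 = 16 + 4 = 20)
-8314*(D/A(-2) + 4/(-3)) = -8314*(20/2 + 4/(-3)) = -8314*(20*(½) + 4*(-⅓)) = -8314*(10 - 4/3) = -8314*26/3 = -216164/3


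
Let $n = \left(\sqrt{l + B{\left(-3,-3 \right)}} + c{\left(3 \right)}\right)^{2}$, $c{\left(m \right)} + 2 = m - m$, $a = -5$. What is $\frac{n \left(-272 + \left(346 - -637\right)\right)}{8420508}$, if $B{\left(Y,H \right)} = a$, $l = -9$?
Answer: $\frac{79 \left(2 - i \sqrt{14}\right)^{2}}{935612} \approx -0.00084437 - 0.0012637 i$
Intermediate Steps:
$B{\left(Y,H \right)} = -5$
$c{\left(m \right)} = -2$ ($c{\left(m \right)} = -2 + \left(m - m\right) = -2 + 0 = -2$)
$n = \left(-2 + i \sqrt{14}\right)^{2}$ ($n = \left(\sqrt{-9 - 5} - 2\right)^{2} = \left(\sqrt{-14} - 2\right)^{2} = \left(i \sqrt{14} - 2\right)^{2} = \left(-2 + i \sqrt{14}\right)^{2} \approx -10.0 - 14.967 i$)
$\frac{n \left(-272 + \left(346 - -637\right)\right)}{8420508} = \frac{\left(2 - i \sqrt{14}\right)^{2} \left(-272 + \left(346 - -637\right)\right)}{8420508} = \left(2 - i \sqrt{14}\right)^{2} \left(-272 + \left(346 + 637\right)\right) \frac{1}{8420508} = \left(2 - i \sqrt{14}\right)^{2} \left(-272 + 983\right) \frac{1}{8420508} = \left(2 - i \sqrt{14}\right)^{2} \cdot 711 \cdot \frac{1}{8420508} = 711 \left(2 - i \sqrt{14}\right)^{2} \cdot \frac{1}{8420508} = \frac{79 \left(2 - i \sqrt{14}\right)^{2}}{935612}$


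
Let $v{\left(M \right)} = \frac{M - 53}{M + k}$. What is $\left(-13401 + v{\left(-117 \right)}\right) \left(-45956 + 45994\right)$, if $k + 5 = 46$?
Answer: $-509153$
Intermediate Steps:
$k = 41$ ($k = -5 + 46 = 41$)
$v{\left(M \right)} = \frac{-53 + M}{41 + M}$ ($v{\left(M \right)} = \frac{M - 53}{M + 41} = \frac{-53 + M}{41 + M}$)
$\left(-13401 + v{\left(-117 \right)}\right) \left(-45956 + 45994\right) = \left(-13401 + \frac{-53 - 117}{41 - 117}\right) \left(-45956 + 45994\right) = \left(-13401 + \frac{1}{-76} \left(-170\right)\right) 38 = \left(-13401 - - \frac{85}{38}\right) 38 = \left(-13401 + \frac{85}{38}\right) 38 = \left(- \frac{509153}{38}\right) 38 = -509153$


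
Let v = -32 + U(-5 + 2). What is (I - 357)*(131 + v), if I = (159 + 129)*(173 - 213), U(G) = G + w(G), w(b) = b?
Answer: -1104561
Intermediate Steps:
U(G) = 2*G (U(G) = G + G = 2*G)
I = -11520 (I = 288*(-40) = -11520)
v = -38 (v = -32 + 2*(-5 + 2) = -32 + 2*(-3) = -32 - 6 = -38)
(I - 357)*(131 + v) = (-11520 - 357)*(131 - 38) = -11877*93 = -1104561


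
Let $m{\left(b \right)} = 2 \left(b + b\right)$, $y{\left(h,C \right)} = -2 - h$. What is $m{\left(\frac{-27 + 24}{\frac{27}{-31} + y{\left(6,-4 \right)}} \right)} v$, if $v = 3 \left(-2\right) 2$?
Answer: $- \frac{4464}{275} \approx -16.233$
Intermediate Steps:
$m{\left(b \right)} = 4 b$ ($m{\left(b \right)} = 2 \cdot 2 b = 4 b$)
$v = -12$ ($v = \left(-6\right) 2 = -12$)
$m{\left(\frac{-27 + 24}{\frac{27}{-31} + y{\left(6,-4 \right)}} \right)} v = 4 \frac{-27 + 24}{\frac{27}{-31} - 8} \left(-12\right) = 4 \left(- \frac{3}{27 \left(- \frac{1}{31}\right) - 8}\right) \left(-12\right) = 4 \left(- \frac{3}{- \frac{27}{31} - 8}\right) \left(-12\right) = 4 \left(- \frac{3}{- \frac{275}{31}}\right) \left(-12\right) = 4 \left(\left(-3\right) \left(- \frac{31}{275}\right)\right) \left(-12\right) = 4 \cdot \frac{93}{275} \left(-12\right) = \frac{372}{275} \left(-12\right) = - \frac{4464}{275}$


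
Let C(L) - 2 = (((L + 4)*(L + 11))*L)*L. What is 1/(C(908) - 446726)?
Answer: 1/691005916668 ≈ 1.4472e-12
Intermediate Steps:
C(L) = 2 + L²*(4 + L)*(11 + L) (C(L) = 2 + (((L + 4)*(L + 11))*L)*L = 2 + (((4 + L)*(11 + L))*L)*L = 2 + (L*(4 + L)*(11 + L))*L = 2 + L²*(4 + L)*(11 + L))
1/(C(908) - 446726) = 1/((2 + 908⁴ + 15*908³ + 44*908²) - 446726) = 1/((2 + 679740887296 + 15*748613312 + 44*824464) - 446726) = 1/((2 + 679740887296 + 11229199680 + 36276416) - 446726) = 1/(691006363394 - 446726) = 1/691005916668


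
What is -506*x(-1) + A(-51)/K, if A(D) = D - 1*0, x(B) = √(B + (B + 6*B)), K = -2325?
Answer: 17/775 - 1012*I*√2 ≈ 0.021935 - 1431.2*I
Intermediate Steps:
x(B) = 2*√2*√B (x(B) = √(B + 7*B) = √(8*B) = 2*√2*√B)
A(D) = D (A(D) = D + 0 = D)
-506*x(-1) + A(-51)/K = -1012*√2*√(-1) - 51/(-2325) = -1012*√2*I - 51*(-1/2325) = -1012*I*√2 + 17/775 = 17/775 - 1012*I*√2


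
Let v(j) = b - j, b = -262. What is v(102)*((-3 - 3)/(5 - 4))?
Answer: 2184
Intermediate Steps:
v(j) = -262 - j
v(102)*((-3 - 3)/(5 - 4)) = (-262 - 1*102)*((-3 - 3)/(5 - 4)) = (-262 - 102)*(-6/1) = -(-2184) = -364*(-6) = 2184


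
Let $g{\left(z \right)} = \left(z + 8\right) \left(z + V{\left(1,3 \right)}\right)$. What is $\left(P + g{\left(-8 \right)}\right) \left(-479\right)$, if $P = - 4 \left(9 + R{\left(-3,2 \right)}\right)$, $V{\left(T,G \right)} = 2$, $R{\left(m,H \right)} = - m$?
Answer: $22992$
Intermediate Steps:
$g{\left(z \right)} = \left(2 + z\right) \left(8 + z\right)$ ($g{\left(z \right)} = \left(z + 8\right) \left(z + 2\right) = \left(8 + z\right) \left(2 + z\right) = \left(2 + z\right) \left(8 + z\right)$)
$P = -48$ ($P = - 4 \left(9 - -3\right) = - 4 \left(9 + 3\right) = \left(-4\right) 12 = -48$)
$\left(P + g{\left(-8 \right)}\right) \left(-479\right) = \left(-48 + \left(16 + \left(-8\right)^{2} + 10 \left(-8\right)\right)\right) \left(-479\right) = \left(-48 + \left(16 + 64 - 80\right)\right) \left(-479\right) = \left(-48 + 0\right) \left(-479\right) = \left(-48\right) \left(-479\right) = 22992$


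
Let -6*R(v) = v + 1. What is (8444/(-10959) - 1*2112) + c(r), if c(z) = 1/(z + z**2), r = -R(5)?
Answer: -46296745/21918 ≈ -2112.3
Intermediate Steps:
R(v) = -1/6 - v/6 (R(v) = -(v + 1)/6 = -(1 + v)/6 = -1/6 - v/6)
r = 1 (r = -(-1/6 - 1/6*5) = -(-1/6 - 5/6) = -1*(-1) = 1)
(8444/(-10959) - 1*2112) + c(r) = (8444/(-10959) - 1*2112) + 1/(1*(1 + 1)) = (8444*(-1/10959) - 2112) + 1/2 = (-8444/10959 - 2112) + 1*(1/2) = -23153852/10959 + 1/2 = -46296745/21918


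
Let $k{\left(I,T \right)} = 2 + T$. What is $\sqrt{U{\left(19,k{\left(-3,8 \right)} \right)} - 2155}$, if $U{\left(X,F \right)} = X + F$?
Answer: $i \sqrt{2126} \approx 46.109 i$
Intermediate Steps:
$U{\left(X,F \right)} = F + X$
$\sqrt{U{\left(19,k{\left(-3,8 \right)} \right)} - 2155} = \sqrt{\left(\left(2 + 8\right) + 19\right) - 2155} = \sqrt{\left(10 + 19\right) - 2155} = \sqrt{29 - 2155} = \sqrt{-2126} = i \sqrt{2126}$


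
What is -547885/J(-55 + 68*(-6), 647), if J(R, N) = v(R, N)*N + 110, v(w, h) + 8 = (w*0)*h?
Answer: 547885/5066 ≈ 108.15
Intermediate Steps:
v(w, h) = -8 (v(w, h) = -8 + (w*0)*h = -8 + 0*h = -8 + 0 = -8)
J(R, N) = 110 - 8*N (J(R, N) = -8*N + 110 = 110 - 8*N)
-547885/J(-55 + 68*(-6), 647) = -547885/(110 - 8*647) = -547885/(110 - 5176) = -547885/(-5066) = -547885*(-1/5066) = 547885/5066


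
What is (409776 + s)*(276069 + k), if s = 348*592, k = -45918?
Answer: 141725144592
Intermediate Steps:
s = 206016
(409776 + s)*(276069 + k) = (409776 + 206016)*(276069 - 45918) = 615792*230151 = 141725144592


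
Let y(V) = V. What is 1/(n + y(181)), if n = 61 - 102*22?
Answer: -1/2002 ≈ -0.00049950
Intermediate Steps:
n = -2183 (n = 61 - 2244 = -2183)
1/(n + y(181)) = 1/(-2183 + 181) = 1/(-2002) = -1/2002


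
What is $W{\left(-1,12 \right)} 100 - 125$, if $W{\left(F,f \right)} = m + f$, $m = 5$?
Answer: $1575$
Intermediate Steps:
$W{\left(F,f \right)} = 5 + f$
$W{\left(-1,12 \right)} 100 - 125 = \left(5 + 12\right) 100 - 125 = 17 \cdot 100 - 125 = 1700 - 125 = 1575$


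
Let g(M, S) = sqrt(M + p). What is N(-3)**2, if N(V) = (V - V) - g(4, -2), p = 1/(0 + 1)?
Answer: 5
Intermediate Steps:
p = 1 (p = 1/1 = 1)
g(M, S) = sqrt(1 + M) (g(M, S) = sqrt(M + 1) = sqrt(1 + M))
N(V) = -sqrt(5) (N(V) = (V - V) - sqrt(1 + 4) = 0 - sqrt(5) = -sqrt(5))
N(-3)**2 = (-sqrt(5))**2 = 5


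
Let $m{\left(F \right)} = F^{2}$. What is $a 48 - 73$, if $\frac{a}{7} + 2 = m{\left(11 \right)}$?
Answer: $39911$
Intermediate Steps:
$a = 833$ ($a = -14 + 7 \cdot 11^{2} = -14 + 7 \cdot 121 = -14 + 847 = 833$)
$a 48 - 73 = 833 \cdot 48 - 73 = 39984 - 73 = 39911$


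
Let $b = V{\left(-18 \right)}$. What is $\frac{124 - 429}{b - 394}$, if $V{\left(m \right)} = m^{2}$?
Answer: $\frac{61}{14} \approx 4.3571$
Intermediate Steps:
$b = 324$ ($b = \left(-18\right)^{2} = 324$)
$\frac{124 - 429}{b - 394} = \frac{124 - 429}{324 - 394} = - \frac{305}{-70} = \left(-305\right) \left(- \frac{1}{70}\right) = \frac{61}{14}$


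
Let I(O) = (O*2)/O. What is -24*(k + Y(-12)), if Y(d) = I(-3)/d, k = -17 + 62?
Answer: -1076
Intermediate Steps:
k = 45
I(O) = 2 (I(O) = (2*O)/O = 2)
Y(d) = 2/d
-24*(k + Y(-12)) = -24*(45 + 2/(-12)) = -24*(45 + 2*(-1/12)) = -24*(45 - ⅙) = -24*269/6 = -1076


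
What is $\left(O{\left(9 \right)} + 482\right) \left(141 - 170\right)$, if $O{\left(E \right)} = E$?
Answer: $-14239$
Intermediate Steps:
$\left(O{\left(9 \right)} + 482\right) \left(141 - 170\right) = \left(9 + 482\right) \left(141 - 170\right) = 491 \left(-29\right) = -14239$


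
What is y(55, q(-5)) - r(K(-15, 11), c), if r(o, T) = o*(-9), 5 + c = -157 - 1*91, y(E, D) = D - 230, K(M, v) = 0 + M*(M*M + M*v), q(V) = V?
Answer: -8335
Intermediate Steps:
K(M, v) = M*(M**2 + M*v) (K(M, v) = 0 + M*(M**2 + M*v) = M*(M**2 + M*v))
y(E, D) = -230 + D
c = -253 (c = -5 + (-157 - 1*91) = -5 + (-157 - 91) = -5 - 248 = -253)
r(o, T) = -9*o
y(55, q(-5)) - r(K(-15, 11), c) = (-230 - 5) - (-9)*(-15)**2*(-15 + 11) = -235 - (-9)*225*(-4) = -235 - (-9)*(-900) = -235 - 1*8100 = -235 - 8100 = -8335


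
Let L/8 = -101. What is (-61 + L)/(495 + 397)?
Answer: -869/892 ≈ -0.97422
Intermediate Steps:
L = -808 (L = 8*(-101) = -808)
(-61 + L)/(495 + 397) = (-61 - 808)/(495 + 397) = -869/892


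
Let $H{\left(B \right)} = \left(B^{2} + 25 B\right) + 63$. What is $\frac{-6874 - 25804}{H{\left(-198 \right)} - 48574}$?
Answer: $\frac{32678}{14257} \approx 2.2921$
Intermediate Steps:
$H{\left(B \right)} = 63 + B^{2} + 25 B$
$\frac{-6874 - 25804}{H{\left(-198 \right)} - 48574} = \frac{-6874 - 25804}{\left(63 + \left(-198\right)^{2} + 25 \left(-198\right)\right) - 48574} = - \frac{32678}{\left(63 + 39204 - 4950\right) - 48574} = - \frac{32678}{34317 - 48574} = - \frac{32678}{-14257} = \left(-32678\right) \left(- \frac{1}{14257}\right) = \frac{32678}{14257}$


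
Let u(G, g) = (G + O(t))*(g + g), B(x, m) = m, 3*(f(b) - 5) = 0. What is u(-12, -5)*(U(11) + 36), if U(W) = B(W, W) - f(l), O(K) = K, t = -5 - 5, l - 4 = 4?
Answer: 9240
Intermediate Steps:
l = 8 (l = 4 + 4 = 8)
f(b) = 5 (f(b) = 5 + (1/3)*0 = 5 + 0 = 5)
t = -10
U(W) = -5 + W (U(W) = W - 1*5 = W - 5 = -5 + W)
u(G, g) = 2*g*(-10 + G) (u(G, g) = (G - 10)*(g + g) = (-10 + G)*(2*g) = 2*g*(-10 + G))
u(-12, -5)*(U(11) + 36) = (2*(-5)*(-10 - 12))*((-5 + 11) + 36) = (2*(-5)*(-22))*(6 + 36) = 220*42 = 9240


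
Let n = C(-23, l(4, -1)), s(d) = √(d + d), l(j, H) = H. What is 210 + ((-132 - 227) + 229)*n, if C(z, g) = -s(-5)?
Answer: 210 + 130*I*√10 ≈ 210.0 + 411.1*I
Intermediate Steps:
s(d) = √2*√d (s(d) = √(2*d) = √2*√d)
C(z, g) = -I*√10 (C(z, g) = -√2*√(-5) = -√2*I*√5 = -I*√10)
n = -I*√10 ≈ -3.1623*I
210 + ((-132 - 227) + 229)*n = 210 + ((-132 - 227) + 229)*(-I*√10) = 210 + (-359 + 229)*(-I*√10) = 210 - (-130)*I*√10 = 210 + 130*I*√10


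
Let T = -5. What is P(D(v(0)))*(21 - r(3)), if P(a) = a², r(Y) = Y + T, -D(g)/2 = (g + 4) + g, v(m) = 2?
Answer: 5888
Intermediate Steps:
D(g) = -8 - 4*g (D(g) = -2*((g + 4) + g) = -2*((4 + g) + g) = -2*(4 + 2*g) = -8 - 4*g)
r(Y) = -5 + Y (r(Y) = Y - 5 = -5 + Y)
P(D(v(0)))*(21 - r(3)) = (-8 - 4*2)²*(21 - (-5 + 3)) = (-8 - 8)²*(21 - 1*(-2)) = (-16)²*(21 + 2) = 256*23 = 5888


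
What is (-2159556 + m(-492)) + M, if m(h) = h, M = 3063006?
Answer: 902958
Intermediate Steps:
(-2159556 + m(-492)) + M = (-2159556 - 492) + 3063006 = -2160048 + 3063006 = 902958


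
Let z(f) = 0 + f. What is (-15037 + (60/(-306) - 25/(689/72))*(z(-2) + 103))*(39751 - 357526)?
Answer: 57025023835525/11713 ≈ 4.8685e+9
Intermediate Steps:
z(f) = f
(-15037 + (60/(-306) - 25/(689/72))*(z(-2) + 103))*(39751 - 357526) = (-15037 + (60/(-306) - 25/(689/72))*(-2 + 103))*(39751 - 357526) = (-15037 + (60*(-1/306) - 25/(689*(1/72)))*101)*(-317775) = (-15037 + (-10/51 - 25/689/72)*101)*(-317775) = (-15037 + (-10/51 - 25*72/689)*101)*(-317775) = (-15037 + (-10/51 - 1800/689)*101)*(-317775) = (-15037 - 98690/35139*101)*(-317775) = (-15037 - 9967690/35139)*(-317775) = -538352833/35139*(-317775) = 57025023835525/11713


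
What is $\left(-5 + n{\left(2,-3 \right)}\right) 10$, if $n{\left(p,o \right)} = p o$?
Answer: $-110$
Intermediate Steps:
$n{\left(p,o \right)} = o p$
$\left(-5 + n{\left(2,-3 \right)}\right) 10 = \left(-5 - 6\right) 10 = \left(-11\right) 10 = -110$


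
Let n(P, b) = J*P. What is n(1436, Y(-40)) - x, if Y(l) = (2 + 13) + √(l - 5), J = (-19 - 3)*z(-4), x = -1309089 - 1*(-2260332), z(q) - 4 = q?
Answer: -951243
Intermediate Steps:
z(q) = 4 + q
x = 951243 (x = -1309089 + 2260332 = 951243)
J = 0 (J = (-19 - 3)*(4 - 4) = -22*0 = 0)
Y(l) = 15 + √(-5 + l)
n(P, b) = 0 (n(P, b) = 0*P = 0)
n(1436, Y(-40)) - x = 0 - 1*951243 = 0 - 951243 = -951243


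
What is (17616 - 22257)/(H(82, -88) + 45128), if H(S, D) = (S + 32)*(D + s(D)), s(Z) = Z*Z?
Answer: -4641/917912 ≈ -0.0050560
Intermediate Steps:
s(Z) = Z²
H(S, D) = (32 + S)*(D + D²) (H(S, D) = (S + 32)*(D + D²) = (32 + S)*(D + D²))
(17616 - 22257)/(H(82, -88) + 45128) = (17616 - 22257)/(-88*(32 + 82 + 32*(-88) - 88*82) + 45128) = -4641/(-88*(32 + 82 - 2816 - 7216) + 45128) = -4641/(-88*(-9918) + 45128) = -4641/(872784 + 45128) = -4641/917912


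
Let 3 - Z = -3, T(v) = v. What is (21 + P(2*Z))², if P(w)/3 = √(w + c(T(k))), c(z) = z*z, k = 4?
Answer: 693 + 252*√7 ≈ 1359.7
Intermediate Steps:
Z = 6 (Z = 3 - 1*(-3) = 3 + 3 = 6)
c(z) = z²
P(w) = 3*√(16 + w) (P(w) = 3*√(w + 4²) = 3*√(w + 16) = 3*√(16 + w))
(21 + P(2*Z))² = (21 + 3*√(16 + 2*6))² = (21 + 3*√(16 + 12))² = (21 + 3*√28)² = (21 + 3*(2*√7))² = (21 + 6*√7)²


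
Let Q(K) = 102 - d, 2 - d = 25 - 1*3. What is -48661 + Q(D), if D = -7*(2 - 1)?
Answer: -48539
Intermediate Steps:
D = -7 (D = -7*1 = -7)
d = -20 (d = 2 - (25 - 1*3) = 2 - (25 - 3) = 2 - 1*22 = 2 - 22 = -20)
Q(K) = 122 (Q(K) = 102 - 1*(-20) = 102 + 20 = 122)
-48661 + Q(D) = -48661 + 122 = -48539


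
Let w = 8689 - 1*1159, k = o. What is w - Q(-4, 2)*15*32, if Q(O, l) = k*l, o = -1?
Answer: 8490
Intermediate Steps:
k = -1
w = 7530 (w = 8689 - 1159 = 7530)
Q(O, l) = -l
w - Q(-4, 2)*15*32 = 7530 - -1*2*15*32 = 7530 - (-2*15)*32 = 7530 - (-30)*32 = 7530 - 1*(-960) = 7530 + 960 = 8490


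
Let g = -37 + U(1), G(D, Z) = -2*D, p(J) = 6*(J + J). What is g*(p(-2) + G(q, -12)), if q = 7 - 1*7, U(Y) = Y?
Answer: 864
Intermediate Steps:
p(J) = 12*J (p(J) = 6*(2*J) = 12*J)
q = 0 (q = 7 - 7 = 0)
g = -36 (g = -37 + 1 = -36)
g*(p(-2) + G(q, -12)) = -36*(12*(-2) - 2*0) = -36*(-24 + 0) = -36*(-24) = 864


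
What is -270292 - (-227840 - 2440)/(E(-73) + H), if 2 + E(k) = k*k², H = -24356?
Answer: -22346437156/82675 ≈ -2.7029e+5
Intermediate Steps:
E(k) = -2 + k³ (E(k) = -2 + k*k² = -2 + k³)
-270292 - (-227840 - 2440)/(E(-73) + H) = -270292 - (-227840 - 2440)/((-2 + (-73)³) - 24356) = -270292 - (-230280)/((-2 - 389017) - 24356) = -270292 - (-230280)/(-389019 - 24356) = -270292 - (-230280)/(-413375) = -270292 - (-230280)*(-1)/413375 = -270292 - 1*46056/82675 = -270292 - 46056/82675 = -22346437156/82675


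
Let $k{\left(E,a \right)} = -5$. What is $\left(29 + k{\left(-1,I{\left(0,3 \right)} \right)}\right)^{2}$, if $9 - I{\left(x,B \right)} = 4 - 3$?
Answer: $576$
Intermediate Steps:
$I{\left(x,B \right)} = 8$ ($I{\left(x,B \right)} = 9 - \left(4 - 3\right) = 9 - 1 = 8$)
$\left(29 + k{\left(-1,I{\left(0,3 \right)} \right)}\right)^{2} = \left(29 - 5\right)^{2} = 24^{2} = 576$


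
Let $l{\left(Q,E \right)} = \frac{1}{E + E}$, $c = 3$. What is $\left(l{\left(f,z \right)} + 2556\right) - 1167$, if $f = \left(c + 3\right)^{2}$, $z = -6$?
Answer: $\frac{16667}{12} \approx 1388.9$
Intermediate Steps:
$f = 36$ ($f = \left(3 + 3\right)^{2} = 6^{2} = 36$)
$l{\left(Q,E \right)} = \frac{1}{2 E}$
$\left(l{\left(f,z \right)} + 2556\right) - 1167 = \left(\frac{1}{2 \left(-6\right)} + 2556\right) - 1167 = \left(\frac{1}{2} \left(- \frac{1}{6}\right) + 2556\right) - 1167 = \left(- \frac{1}{12} + 2556\right) - 1167 = \frac{30671}{12} - 1167 = \frac{16667}{12}$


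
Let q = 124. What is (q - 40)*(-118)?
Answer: -9912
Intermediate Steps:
(q - 40)*(-118) = (124 - 40)*(-118) = 84*(-118) = -9912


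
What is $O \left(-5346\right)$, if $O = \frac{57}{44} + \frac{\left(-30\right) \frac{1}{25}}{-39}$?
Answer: $- \frac{921699}{130} \approx -7090.0$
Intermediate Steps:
$O = \frac{3793}{2860}$ ($O = 57 \cdot \frac{1}{44} + \left(-30\right) \frac{1}{25} \left(- \frac{1}{39}\right) = \frac{57}{44} - - \frac{2}{65} = \frac{57}{44} + \frac{2}{65} = \frac{3793}{2860} \approx 1.3262$)
$O \left(-5346\right) = \frac{3793}{2860} \left(-5346\right) = - \frac{921699}{130}$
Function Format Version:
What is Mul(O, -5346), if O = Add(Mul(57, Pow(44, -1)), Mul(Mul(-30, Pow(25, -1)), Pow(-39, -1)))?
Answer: Rational(-921699, 130) ≈ -7090.0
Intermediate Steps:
O = Rational(3793, 2860) (O = Add(Mul(57, Rational(1, 44)), Mul(Mul(-30, Rational(1, 25)), Rational(-1, 39))) = Add(Rational(57, 44), Mul(Rational(-6, 5), Rational(-1, 39))) = Add(Rational(57, 44), Rational(2, 65)) = Rational(3793, 2860) ≈ 1.3262)
Mul(O, -5346) = Mul(Rational(3793, 2860), -5346) = Rational(-921699, 130)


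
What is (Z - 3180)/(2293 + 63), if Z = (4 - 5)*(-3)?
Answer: -3177/2356 ≈ -1.3485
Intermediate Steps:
Z = 3 (Z = -1*(-3) = 3)
(Z - 3180)/(2293 + 63) = (3 - 3180)/(2293 + 63) = -3177/2356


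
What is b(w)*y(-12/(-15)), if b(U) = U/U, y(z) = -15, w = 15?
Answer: -15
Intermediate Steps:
b(U) = 1
b(w)*y(-12/(-15)) = 1*(-15) = -15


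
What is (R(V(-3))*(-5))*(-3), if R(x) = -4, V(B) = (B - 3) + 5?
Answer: -60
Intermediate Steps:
V(B) = 2 + B (V(B) = (-3 + B) + 5 = 2 + B)
(R(V(-3))*(-5))*(-3) = -4*(-5)*(-3) = 20*(-3) = -60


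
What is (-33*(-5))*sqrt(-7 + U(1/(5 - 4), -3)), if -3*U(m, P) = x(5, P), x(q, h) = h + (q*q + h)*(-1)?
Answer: 110*sqrt(3) ≈ 190.53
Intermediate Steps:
x(q, h) = -q**2 (x(q, h) = h + (q**2 + h)*(-1) = h + (h + q**2)*(-1) = h + (-h - q**2) = -q**2)
U(m, P) = 25/3 (U(m, P) = -(-1)*5**2/3 = -(-1)*25/3 = -1/3*(-25) = 25/3)
(-33*(-5))*sqrt(-7 + U(1/(5 - 4), -3)) = (-33*(-5))*sqrt(-7 + 25/3) = 165*sqrt(4/3) = 165*(2*sqrt(3)/3) = 110*sqrt(3)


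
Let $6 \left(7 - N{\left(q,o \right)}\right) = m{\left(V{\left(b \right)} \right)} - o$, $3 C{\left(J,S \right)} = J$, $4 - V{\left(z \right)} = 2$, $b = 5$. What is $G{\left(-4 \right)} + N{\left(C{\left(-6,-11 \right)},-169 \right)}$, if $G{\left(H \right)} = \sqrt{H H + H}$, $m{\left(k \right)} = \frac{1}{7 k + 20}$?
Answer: $- \frac{4319}{204} + 2 \sqrt{3} \approx -17.707$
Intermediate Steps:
$V{\left(z \right)} = 2$ ($V{\left(z \right)} = 4 - 2 = 2$)
$C{\left(J,S \right)} = \frac{J}{3}$
$m{\left(k \right)} = \frac{1}{20 + 7 k}$
$G{\left(H \right)} = \sqrt{H + H^{2}}$ ($G{\left(H \right)} = \sqrt{H^{2} + H} = \sqrt{H + H^{2}}$)
$N{\left(q,o \right)} = \frac{1427}{204} + \frac{o}{6}$ ($N{\left(q,o \right)} = 7 - \frac{\frac{1}{20 + 7 \cdot 2} - o}{6} = 7 - \frac{\frac{1}{20 + 14} - o}{6} = 7 - \frac{\frac{1}{34} - o}{6} = 7 + \left(- \frac{1}{204} + \frac{o}{6}\right) = \frac{1427}{204} + \frac{o}{6}$)
$G{\left(-4 \right)} + N{\left(C{\left(-6,-11 \right)},-169 \right)} = \sqrt{- 4 \left(1 - 4\right)} + \left(\frac{1427}{204} + \frac{1}{6} \left(-169\right)\right) = \sqrt{\left(-4\right) \left(-3\right)} + \left(\frac{1427}{204} - \frac{169}{6}\right) = \sqrt{12} - \frac{4319}{204} = 2 \sqrt{3} - \frac{4319}{204} = - \frac{4319}{204} + 2 \sqrt{3}$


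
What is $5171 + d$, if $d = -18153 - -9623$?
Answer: $-3359$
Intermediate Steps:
$d = -8530$ ($d = -18153 + 9623 = -8530$)
$5171 + d = 5171 - 8530 = -3359$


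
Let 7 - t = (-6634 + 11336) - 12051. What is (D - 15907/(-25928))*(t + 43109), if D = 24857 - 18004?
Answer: 8967655278315/25928 ≈ 3.4587e+8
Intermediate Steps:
D = 6853
t = 7356 (t = 7 - ((-6634 + 11336) - 12051) = 7 - (4702 - 12051) = 7 - 1*(-7349) = 7 + 7349 = 7356)
(D - 15907/(-25928))*(t + 43109) = (6853 - 15907/(-25928))*(7356 + 43109) = (6853 - 15907*(-1/25928))*50465 = (6853 + 15907/25928)*50465 = (177700491/25928)*50465 = 8967655278315/25928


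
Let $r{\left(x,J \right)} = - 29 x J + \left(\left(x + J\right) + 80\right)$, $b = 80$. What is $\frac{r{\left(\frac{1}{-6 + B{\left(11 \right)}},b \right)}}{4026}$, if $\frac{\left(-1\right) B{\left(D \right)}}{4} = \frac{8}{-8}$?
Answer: $\frac{2639}{8052} \approx 0.32774$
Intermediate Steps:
$B{\left(D \right)} = 4$ ($B{\left(D \right)} = - 4 \frac{8}{-8} = - 4 \cdot 8 \left(- \frac{1}{8}\right) = \left(-4\right) \left(-1\right) = 4$)
$r{\left(x,J \right)} = 80 + J + x - 29 J x$ ($r{\left(x,J \right)} = - 29 J x + \left(\left(J + x\right) + 80\right) = - 29 J x + \left(80 + J + x\right) = 80 + J + x - 29 J x$)
$\frac{r{\left(\frac{1}{-6 + B{\left(11 \right)}},b \right)}}{4026} = \frac{80 + 80 + \frac{1}{-6 + 4} - \frac{2320}{-6 + 4}}{4026} = \left(80 + 80 + \frac{1}{-2} - \frac{2320}{-2}\right) \frac{1}{4026} = \left(80 + 80 - \frac{1}{2} - 2320 \left(- \frac{1}{2}\right)\right) \frac{1}{4026} = \left(80 + 80 - \frac{1}{2} + 1160\right) \frac{1}{4026} = \frac{2639}{2} \cdot \frac{1}{4026} = \frac{2639}{8052}$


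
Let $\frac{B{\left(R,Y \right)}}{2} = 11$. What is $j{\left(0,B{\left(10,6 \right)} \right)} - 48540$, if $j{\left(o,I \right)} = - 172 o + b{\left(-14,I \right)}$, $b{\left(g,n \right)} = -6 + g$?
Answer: $-48560$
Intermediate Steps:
$B{\left(R,Y \right)} = 22$ ($B{\left(R,Y \right)} = 2 \cdot 11 = 22$)
$j{\left(o,I \right)} = -20 - 172 o$ ($j{\left(o,I \right)} = - 172 o - 20 = -20 - 172 o$)
$j{\left(0,B{\left(10,6 \right)} \right)} - 48540 = \left(-20 - 0\right) - 48540 = \left(-20 + 0\right) - 48540 = -20 - 48540 = -48560$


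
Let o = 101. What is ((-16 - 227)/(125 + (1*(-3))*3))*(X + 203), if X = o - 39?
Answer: -64395/116 ≈ -555.13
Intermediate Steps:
X = 62 (X = 101 - 39 = 62)
((-16 - 227)/(125 + (1*(-3))*3))*(X + 203) = ((-16 - 227)/(125 + (1*(-3))*3))*(62 + 203) = -243/(125 - 3*3)*265 = -243/(125 - 9)*265 = -243/116*265 = -64395/116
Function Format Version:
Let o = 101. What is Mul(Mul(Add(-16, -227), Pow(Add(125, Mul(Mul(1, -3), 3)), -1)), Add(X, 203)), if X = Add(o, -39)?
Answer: Rational(-64395, 116) ≈ -555.13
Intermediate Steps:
X = 62 (X = Add(101, -39) = 62)
Mul(Mul(Add(-16, -227), Pow(Add(125, Mul(Mul(1, -3), 3)), -1)), Add(X, 203)) = Mul(Mul(Add(-16, -227), Pow(Add(125, Mul(Mul(1, -3), 3)), -1)), Add(62, 203)) = Mul(Mul(-243, Pow(Add(125, Mul(-3, 3)), -1)), 265) = Mul(Mul(-243, Pow(Add(125, -9), -1)), 265) = Mul(Mul(-243, Pow(116, -1)), 265) = Mul(Mul(-243, Rational(1, 116)), 265) = Mul(Rational(-243, 116), 265) = Rational(-64395, 116)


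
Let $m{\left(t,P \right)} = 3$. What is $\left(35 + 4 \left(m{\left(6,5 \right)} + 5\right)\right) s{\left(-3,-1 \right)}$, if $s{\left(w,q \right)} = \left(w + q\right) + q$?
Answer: $-335$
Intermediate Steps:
$s{\left(w,q \right)} = w + 2 q$ ($s{\left(w,q \right)} = \left(q + w\right) + q = w + 2 q$)
$\left(35 + 4 \left(m{\left(6,5 \right)} + 5\right)\right) s{\left(-3,-1 \right)} = \left(35 + 4 \left(3 + 5\right)\right) \left(-3 + 2 \left(-1\right)\right) = \left(35 + 4 \cdot 8\right) \left(-3 - 2\right) = \left(35 + 32\right) \left(-5\right) = 67 \left(-5\right) = -335$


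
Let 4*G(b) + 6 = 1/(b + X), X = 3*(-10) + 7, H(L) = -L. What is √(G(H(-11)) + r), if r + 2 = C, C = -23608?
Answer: I*√3400059/12 ≈ 153.66*I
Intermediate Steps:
X = -23 (X = -30 + 7 = -23)
r = -23610 (r = -2 - 23608 = -23610)
G(b) = -3/2 + 1/(4*(-23 + b)) (G(b) = -3/2 + 1/(4*(b - 23)) = -3/2 + 1/(4*(-23 + b)))
√(G(H(-11)) + r) = √((139 - (-6)*(-11))/(4*(-23 - 1*(-11))) - 23610) = √((139 - 6*11)/(4*(-23 + 11)) - 23610) = √((¼)*(139 - 66)/(-12) - 23610) = √((¼)*(-1/12)*73 - 23610) = √(-73/48 - 23610) = √(-1133353/48) = I*√3400059/12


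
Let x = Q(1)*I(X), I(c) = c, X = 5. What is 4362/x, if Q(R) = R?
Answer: 4362/5 ≈ 872.40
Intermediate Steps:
x = 5 (x = 1*5 = 5)
4362/x = 4362/5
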